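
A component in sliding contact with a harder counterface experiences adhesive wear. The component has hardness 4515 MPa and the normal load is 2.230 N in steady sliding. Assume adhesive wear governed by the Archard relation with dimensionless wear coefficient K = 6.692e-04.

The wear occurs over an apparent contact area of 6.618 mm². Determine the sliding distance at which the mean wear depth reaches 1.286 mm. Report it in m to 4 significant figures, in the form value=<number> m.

All arithmetic runs at full float precision; the intermediates are shown rounded; rounded once at the end: 4 significant figures.
Convert: Hardness H = 4515 MPa = 4.515e+09 Pa.
Convert: Contact area A = 6.618 mm² = 6.618e-06 m².
Convert: Depth limit h_lim = 1.286 mm = 0.001286 m.
Expressed in SI base units: W = 2.230 N, H = 4.515e+09 Pa, K = 6.692e-04.
At the depth limit, V_lim = h_lim·A = 0.001286 · 6.618e-06 = 8.511e-09 m³.
Inverting, life L = V_lim·H/(K·W) = 8.511e-09 · 4.515e+09 / (6.692e-04 · 2.230) = 2.575e+04 m.

value=2.575e+04 m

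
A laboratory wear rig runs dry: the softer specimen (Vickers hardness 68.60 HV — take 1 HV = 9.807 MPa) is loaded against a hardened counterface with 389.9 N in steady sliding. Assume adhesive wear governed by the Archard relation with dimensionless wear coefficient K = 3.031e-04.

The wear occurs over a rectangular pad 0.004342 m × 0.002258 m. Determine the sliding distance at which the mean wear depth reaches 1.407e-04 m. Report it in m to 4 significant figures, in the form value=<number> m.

value=7.853 m

Every step maintains full precision; shown intermediates are rounded. Rounded just once to 4 significant figures.
Hardness H = 68.60 HV × 9.807 MPa/HV = 672.8 MPa = 6.728e+08 Pa.
Contact area A = 0.004342 m × 0.002258 m = 9.804e-06 m².
Expressed in SI base units: W = 389.9 N, H = 6.728e+08 Pa, K = 3.031e-04.
At the depth limit, V_lim = h_lim·A = 1.407e-04 · 9.804e-06 = 1.379e-09 m³.
Thus life L = V_lim·H/(K·W) = 1.379e-09 · 6.728e+08 / (3.031e-04 · 389.9) = 7.853 m.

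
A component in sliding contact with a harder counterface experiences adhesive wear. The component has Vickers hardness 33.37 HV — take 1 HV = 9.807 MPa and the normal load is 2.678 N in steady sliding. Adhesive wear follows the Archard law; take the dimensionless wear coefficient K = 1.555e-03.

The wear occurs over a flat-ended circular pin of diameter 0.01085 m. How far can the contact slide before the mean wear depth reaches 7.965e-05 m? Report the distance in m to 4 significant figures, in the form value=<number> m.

All working math holds full float precision, and intermediate values are printed rounded. Rounded just once to 4 significant digits.
Convert: Hardness H = 33.37 HV × 9.807 MPa/HV = 327.3 MPa = 3.273e+08 Pa.
Convert: Contact area A = π·d²/4 = π·(0.01085 m)²/4 = 9.246e-05 m².
SI base units throughout: W = 2.678 N, H = 3.273e+08 Pa, K = 1.555e-03.
Allowed volume V_lim = h_lim·A = 7.965e-05 · 9.246e-05 = 7.364e-09 m³.
Thus life L = V_lim·H/(K·W) = 7.364e-09 · 3.273e+08 / (1.555e-03 · 2.678) = 578.7 m.

value=578.7 m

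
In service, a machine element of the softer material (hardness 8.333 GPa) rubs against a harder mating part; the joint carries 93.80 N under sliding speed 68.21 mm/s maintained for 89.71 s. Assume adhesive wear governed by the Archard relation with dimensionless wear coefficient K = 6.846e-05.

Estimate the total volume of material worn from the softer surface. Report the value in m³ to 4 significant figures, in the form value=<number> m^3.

value=4.715e-12 m^3

Intermediate values are displayed rounded. The algebra runs at exact precision — rounded just once: 4 significant figures.
Sliding speed v = 68.21 mm/s = 0.06821 m/s. Sliding distance L = v·t = 0.06821 m/s × 89.71 s = 6.119 m.
Hardness H = 8.333 GPa = 8.333e+09 Pa.
Collected in SI base units: W = 93.80 N, H = 8.333e+09 Pa, K = 6.846e-05.
Volume removed: V = K·W·L/H = 6.846e-05 · 93.80 · 6.119 / 8.333e+09 = 4.715e-12 m³.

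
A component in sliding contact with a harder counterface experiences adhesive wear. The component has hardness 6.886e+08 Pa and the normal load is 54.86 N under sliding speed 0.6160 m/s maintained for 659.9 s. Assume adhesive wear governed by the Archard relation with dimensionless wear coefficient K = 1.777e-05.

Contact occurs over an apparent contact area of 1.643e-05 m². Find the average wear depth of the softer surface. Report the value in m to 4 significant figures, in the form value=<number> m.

Intermediates appear rounded; all arithmetic maintains full float precision; one last rounding: four significant figures.
Convert: Sliding distance L = v·t = 0.6160 m/s × 659.9 s = 406.5 m.
SI base units throughout: W = 54.86 N, H = 6.886e+08 Pa, K = 1.777e-05.
Wear volume V = K·W·L/H = 1.777e-05 · 54.86 · 406.5 / 6.886e+08 = 5.755e-10 m³.
Depth h = V/A = 5.755e-10 / 1.643e-05 = 3.503e-05 m.

value=3.503e-05 m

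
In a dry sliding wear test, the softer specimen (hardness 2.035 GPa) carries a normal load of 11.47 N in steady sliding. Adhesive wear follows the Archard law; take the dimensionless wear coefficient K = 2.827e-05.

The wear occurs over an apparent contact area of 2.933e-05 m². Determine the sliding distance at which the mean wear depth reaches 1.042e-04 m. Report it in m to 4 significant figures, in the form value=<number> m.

value=1.918e+04 m

The intermediates are shown rounded. Every step maintains full precision — one final rounding: four significant figures.
Convert: Hardness H = 2.035 GPa = 2.035e+09 Pa.
In SI base units: W = 11.47 N, H = 2.035e+09 Pa, K = 2.827e-05.
Limit volume V_lim = h_lim·A = 1.042e-04 · 2.933e-05 = 3.056e-09 m³.
So the life L = V_lim·H/(K·W) = 3.056e-09 · 2.035e+09 / (2.827e-05 · 11.47) = 1.918e+04 m.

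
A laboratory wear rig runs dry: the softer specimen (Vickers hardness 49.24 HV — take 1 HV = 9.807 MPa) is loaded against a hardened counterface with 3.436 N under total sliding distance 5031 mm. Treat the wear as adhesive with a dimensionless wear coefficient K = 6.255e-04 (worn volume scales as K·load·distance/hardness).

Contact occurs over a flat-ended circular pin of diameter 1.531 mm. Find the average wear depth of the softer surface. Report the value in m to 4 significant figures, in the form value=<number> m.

value=1.216e-05 m

Intermediate values appear rounded; all working math holds full precision; one final rounding, at 4 significant digits.
Distance L = 5031 mm = 5.031 m.
Hardness H = 49.24 HV × 9.807 MPa/HV = 482.9 MPa = 4.829e+08 Pa.
Pin diameter d = 1.531 mm = 0.001531 m. Contact area A = π·d²/4 = π·(0.001531 m)²/4 = 1.841e-06 m².
Expressed in SI base units: W = 3.436 N, H = 4.829e+08 Pa, K = 6.255e-04.
Archard relation: V = K·W·L/H = 6.255e-04 · 3.436 · 5.031 / 4.829e+08 = 2.239e-11 m³.
Depth h = V/A = 2.239e-11 / 1.841e-06 = 1.216e-05 m.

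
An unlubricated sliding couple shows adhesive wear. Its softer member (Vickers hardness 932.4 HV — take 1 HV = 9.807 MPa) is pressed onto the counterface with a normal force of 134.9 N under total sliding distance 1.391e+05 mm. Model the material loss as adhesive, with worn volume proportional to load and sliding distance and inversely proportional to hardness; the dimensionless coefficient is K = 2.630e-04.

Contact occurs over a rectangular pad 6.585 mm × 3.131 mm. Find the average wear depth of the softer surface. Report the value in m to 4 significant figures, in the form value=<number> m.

value=2.618e-05 m

The intermediates are printed rounded, and all working math maintains full float precision, and one last rounding to four significant digits.
Convert: Path length L = 1.391e+05 mm = 139.1 m.
Convert: Hardness H = 932.4 HV × 9.807 MPa/HV = 9144 MPa = 9.144e+09 Pa.
Convert: Pad sides 6.585 mm × 3.131 mm = 0.006585 m × 0.003131 m. Contact area A = 0.006585 m × 0.003131 m = 2.062e-05 m².
Restated in SI base units: W = 134.9 N, H = 9.144e+09 Pa, K = 2.630e-04.
Archard relation: V = K·W·L/H = 2.630e-04 · 134.9 · 139.1 / 9.144e+09 = 5.397e-10 m³.
Mean depth h = V/A = 5.397e-10 / 2.062e-05 = 2.618e-05 m.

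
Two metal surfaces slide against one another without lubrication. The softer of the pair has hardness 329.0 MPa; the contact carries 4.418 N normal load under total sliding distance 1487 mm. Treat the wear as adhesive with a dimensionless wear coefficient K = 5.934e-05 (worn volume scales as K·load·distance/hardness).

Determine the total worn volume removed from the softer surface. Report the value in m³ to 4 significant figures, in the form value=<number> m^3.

value=1.185e-12 m^3

Intermediates are printed rounded. The algebra holds full precision. Rounded just once: four significant digits.
Convert: Sliding distance L = 1487 mm = 1.487 m.
Convert: Hardness H = 329.0 MPa = 3.290e+08 Pa.
SI base units throughout: W = 4.418 N, H = 3.290e+08 Pa, K = 5.934e-05.
Apply Archard: V = K·W·L/H = 5.934e-05 · 4.418 · 1.487 / 3.290e+08 = 1.185e-12 m³.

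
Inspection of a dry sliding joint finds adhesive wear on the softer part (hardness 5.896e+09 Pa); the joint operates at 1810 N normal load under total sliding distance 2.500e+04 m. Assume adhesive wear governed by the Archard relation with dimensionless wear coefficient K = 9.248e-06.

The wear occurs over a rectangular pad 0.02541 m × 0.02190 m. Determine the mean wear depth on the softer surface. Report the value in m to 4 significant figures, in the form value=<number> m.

All working math keeps full float precision — intermediate values are printed rounded, and rounded once at the end, at four significant figures.
Convert: Contact area A = 0.02541 m × 0.02190 m = 5.565e-04 m².
Working in SI base units: W = 1810 N, H = 5.896e+09 Pa, K = 9.248e-06.
Volume removed: V = K·W·L/H = 9.248e-06 · 1810 · 2.500e+04 / 5.896e+09 = 7.098e-08 m³.
Mean wear depth h = V/A = 7.098e-08 / 5.565e-04 = 1.275e-04 m.

value=1.275e-04 m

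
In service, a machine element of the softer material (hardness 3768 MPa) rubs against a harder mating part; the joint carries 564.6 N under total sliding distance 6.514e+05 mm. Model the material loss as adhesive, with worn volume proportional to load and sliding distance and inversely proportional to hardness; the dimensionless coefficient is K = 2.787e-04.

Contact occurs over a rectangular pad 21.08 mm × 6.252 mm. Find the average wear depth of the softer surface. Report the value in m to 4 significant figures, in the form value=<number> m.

value=2.064e-04 m

Each operation holds full float precision, and displayed values are rounded; one final rounding: four significant figures.
Sliding distance L = 6.514e+05 mm = 651.4 m.
Hardness H = 3768 MPa = 3.768e+09 Pa.
Pad sides 21.08 mm × 6.252 mm = 0.02108 m × 0.006252 m. Contact area A = 0.02108 m × 0.006252 m = 1.318e-04 m².
Collected in SI base units: W = 564.6 N, H = 3.768e+09 Pa, K = 2.787e-04.
Volume removed: V = K·W·L/H = 2.787e-04 · 564.6 · 651.4 / 3.768e+09 = 2.720e-08 m³.
Depth h = V/A = 2.720e-08 / 1.318e-04 = 2.064e-04 m.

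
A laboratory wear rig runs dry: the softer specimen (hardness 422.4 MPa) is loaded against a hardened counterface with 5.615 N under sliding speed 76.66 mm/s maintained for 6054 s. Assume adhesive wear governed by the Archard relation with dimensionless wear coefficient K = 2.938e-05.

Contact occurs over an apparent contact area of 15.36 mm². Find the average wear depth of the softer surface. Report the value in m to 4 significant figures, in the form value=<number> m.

value=1.180e-05 m

Intermediates are displayed rounded — all arithmetic carries exact precision; one final rounding, at four significant digits.
Convert: Sliding speed v = 76.66 mm/s = 0.07666 m/s. Sliding distance L = v·t = 0.07666 m/s × 6054 s = 464.1 m.
Convert: Hardness H = 422.4 MPa = 4.224e+08 Pa.
Convert: Contact area A = 15.36 mm² = 1.536e-05 m².
In SI base units: W = 5.615 N, H = 4.224e+08 Pa, K = 2.938e-05.
Archard volume V = K·W·L/H = 2.938e-05 · 5.615 · 464.1 / 4.224e+08 = 1.813e-10 m³.
Wear depth h = V/A = 1.813e-10 / 1.536e-05 = 1.180e-05 m.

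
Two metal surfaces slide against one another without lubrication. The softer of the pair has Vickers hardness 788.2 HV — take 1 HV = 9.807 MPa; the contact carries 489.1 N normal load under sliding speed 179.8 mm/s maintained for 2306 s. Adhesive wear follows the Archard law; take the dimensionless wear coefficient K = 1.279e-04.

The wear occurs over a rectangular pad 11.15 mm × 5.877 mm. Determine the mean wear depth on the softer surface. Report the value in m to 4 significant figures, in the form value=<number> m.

The intermediates appear rounded — the computation maintains full precision; one final rounding: four significant digits.
Convert: Sliding speed v = 179.8 mm/s = 0.1798 m/s. Total distance L = v·t = 0.1798 m/s × 2306 s = 414.6 m.
Convert: Hardness H = 788.2 HV × 9.807 MPa/HV = 7730 MPa = 7.730e+09 Pa.
Convert: Pad sides 11.15 mm × 5.877 mm = 0.01115 m × 0.005877 m. Contact area A = 0.01115 m × 0.005877 m = 6.553e-05 m².
In SI base units, W = 489.1 N, H = 7.730e+09 Pa, K = 1.279e-04.
Wear volume V = K·W·L/H = 1.279e-04 · 489.1 · 414.6 / 7.730e+09 = 3.355e-09 m³.
Depth h = V/A = 3.355e-09 / 6.553e-05 = 5.121e-05 m.

value=5.121e-05 m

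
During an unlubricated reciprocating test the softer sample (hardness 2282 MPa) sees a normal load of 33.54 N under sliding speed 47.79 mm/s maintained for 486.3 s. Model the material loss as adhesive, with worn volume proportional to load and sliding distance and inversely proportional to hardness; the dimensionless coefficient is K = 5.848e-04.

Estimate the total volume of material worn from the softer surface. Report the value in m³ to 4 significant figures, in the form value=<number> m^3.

The intermediates are shown rounded. The computation keeps full precision — a lone final rounding to four significant digits.
Convert: Sliding speed v = 47.79 mm/s = 0.04779 m/s. Distance covered L = v·t = 0.04779 m/s × 486.3 s = 23.24 m.
Convert: Hardness H = 2282 MPa = 2.282e+09 Pa.
In SI base units, W = 33.54 N, H = 2.282e+09 Pa, K = 5.848e-04.
By Archard's law, V = K·W·L/H = 5.848e-04 · 33.54 · 23.24 / 2.282e+09 = 1.998e-10 m³.

value=1.998e-10 m^3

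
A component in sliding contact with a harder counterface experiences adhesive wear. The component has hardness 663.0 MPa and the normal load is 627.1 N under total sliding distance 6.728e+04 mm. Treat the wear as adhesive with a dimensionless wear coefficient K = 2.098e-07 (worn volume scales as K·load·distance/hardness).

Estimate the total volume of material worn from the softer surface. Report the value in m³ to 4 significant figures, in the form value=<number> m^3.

Intermediate values are displayed rounded — all arithmetic runs at full precision. Rounded just once: 4 significant digits.
Sliding distance L = 6.728e+04 mm = 67.28 m.
Hardness H = 663.0 MPa = 6.630e+08 Pa.
Restated in SI base units: W = 627.1 N, H = 6.630e+08 Pa, K = 2.098e-07.
Apply Archard: V = K·W·L/H = 2.098e-07 · 627.1 · 67.28 / 6.630e+08 = 1.335e-11 m³.

value=1.335e-11 m^3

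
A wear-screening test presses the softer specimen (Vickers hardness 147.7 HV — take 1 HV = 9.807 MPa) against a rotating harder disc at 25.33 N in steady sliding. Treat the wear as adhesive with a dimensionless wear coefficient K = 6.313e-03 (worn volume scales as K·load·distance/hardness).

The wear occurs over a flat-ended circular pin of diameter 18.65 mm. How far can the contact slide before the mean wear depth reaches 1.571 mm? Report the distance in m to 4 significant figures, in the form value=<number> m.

value=3887 m

Every step holds full precision — intermediates are displayed rounded; rounded once at the end to 4 significant digits.
Convert: Hardness H = 147.7 HV × 9.807 MPa/HV = 1448 MPa = 1.448e+09 Pa.
Convert: Pin diameter d = 18.65 mm = 0.01865 m. Contact area A = π·d²/4 = π·(0.01865 m)²/4 = 2.732e-04 m².
Convert: Depth limit h_lim = 1.571 mm = 0.001571 m.
As SI base values: W = 25.33 N, H = 1.448e+09 Pa, K = 6.313e-03.
Limit volume V_lim = h_lim·A = 0.001571 · 2.732e-04 = 4.292e-07 m³.
So the life L = V_lim·H/(K·W) = 4.292e-07 · 1.448e+09 / (6.313e-03 · 25.33) = 3887 m.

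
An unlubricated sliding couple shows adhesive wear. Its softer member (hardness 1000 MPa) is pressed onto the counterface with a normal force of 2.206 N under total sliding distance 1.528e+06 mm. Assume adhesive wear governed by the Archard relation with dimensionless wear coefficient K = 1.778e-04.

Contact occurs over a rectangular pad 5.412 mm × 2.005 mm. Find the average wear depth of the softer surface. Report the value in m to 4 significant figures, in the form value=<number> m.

Intermediate values are printed rounded; every step holds exact precision, and one final rounding, at four significant figures.
Convert: The distance L = 1.528e+06 mm = 1528 m.
Convert: Hardness H = 1000 MPa = 1.000e+09 Pa.
Convert: Pad sides 5.412 mm × 2.005 mm = 0.005412 m × 0.002005 m. Contact area A = 0.005412 m × 0.002005 m = 1.085e-05 m².
Working in SI base units: W = 2.206 N, H = 1.000e+09 Pa, K = 1.778e-04.
By Archard's law, V = K·W·L/H = 1.778e-04 · 2.206 · 1528 / 1.000e+09 = 5.993e-10 m³.
Wear depth h = V/A = 5.993e-10 / 1.085e-05 = 5.523e-05 m.

value=5.523e-05 m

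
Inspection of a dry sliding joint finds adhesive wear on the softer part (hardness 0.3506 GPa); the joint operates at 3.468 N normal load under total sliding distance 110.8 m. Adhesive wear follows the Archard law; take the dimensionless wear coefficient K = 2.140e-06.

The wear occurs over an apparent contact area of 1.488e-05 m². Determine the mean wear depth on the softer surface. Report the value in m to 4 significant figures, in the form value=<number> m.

Intermediates are shown rounded — the algebra keeps full float precision, and a lone final rounding, at four significant figures.
Hardness H = 0.3506 GPa = 3.506e+08 Pa.
Collected in SI base units: W = 3.468 N, H = 3.506e+08 Pa, K = 2.140e-06.
Worn volume V = K·W·L/H = 2.140e-06 · 3.468 · 110.8 / 3.506e+08 = 2.345e-12 m³.
Average depth h = V/A = 2.345e-12 / 1.488e-05 = 1.576e-07 m.

value=1.576e-07 m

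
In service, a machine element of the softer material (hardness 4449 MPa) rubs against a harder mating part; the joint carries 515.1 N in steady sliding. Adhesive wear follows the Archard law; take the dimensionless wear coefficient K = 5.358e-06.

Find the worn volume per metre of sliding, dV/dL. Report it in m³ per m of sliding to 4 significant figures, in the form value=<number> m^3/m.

value=6.203e-13 m^3/m

Intermediate values are displayed rounded, and every step holds full precision — a lone final rounding: 4 significant figures.
Convert: Hardness H = 4449 MPa = 4.449e+09 Pa.
As SI base values: W = 515.1 N, H = 4.449e+09 Pa, K = 5.358e-06.
Rate of wear dV/dL = K·W/H — distance-free: 5.358e-06 · 515.1 / 4.449e+09 = 6.203e-13 m³/m.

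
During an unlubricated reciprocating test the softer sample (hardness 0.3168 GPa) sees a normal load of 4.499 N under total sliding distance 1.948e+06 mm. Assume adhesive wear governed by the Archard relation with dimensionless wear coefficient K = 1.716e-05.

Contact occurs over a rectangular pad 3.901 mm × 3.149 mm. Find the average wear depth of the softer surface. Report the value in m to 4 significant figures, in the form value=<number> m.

value=3.864e-05 m

Quoted intermediates are rounded, and all arithmetic runs at exact precision, and one final rounding to 4 significant figures.
Convert: The distance L = 1.948e+06 mm = 1948 m.
Convert: Hardness H = 0.3168 GPa = 3.168e+08 Pa.
Convert: Pad sides 3.901 mm × 3.149 mm = 0.003901 m × 0.003149 m. Contact area A = 0.003901 m × 0.003149 m = 1.228e-05 m².
Working in SI base units: W = 4.499 N, H = 3.168e+08 Pa, K = 1.716e-05.
Volume removed: V = K·W·L/H = 1.716e-05 · 4.499 · 1948 / 3.168e+08 = 4.747e-10 m³.
Mean wear depth h = V/A = 4.747e-10 / 1.228e-05 = 3.864e-05 m.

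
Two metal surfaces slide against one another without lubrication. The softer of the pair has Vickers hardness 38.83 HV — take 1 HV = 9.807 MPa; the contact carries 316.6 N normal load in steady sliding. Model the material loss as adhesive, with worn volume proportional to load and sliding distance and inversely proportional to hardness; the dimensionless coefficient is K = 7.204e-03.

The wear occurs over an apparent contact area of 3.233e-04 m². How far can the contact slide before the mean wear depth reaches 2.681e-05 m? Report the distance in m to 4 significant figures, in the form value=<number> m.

Every step runs at full float precision — the intermediates appear rounded. Rounded once at the end, at four significant figures.
Hardness H = 38.83 HV × 9.807 MPa/HV = 380.8 MPa = 3.808e+08 Pa.
In SI base units, W = 316.6 N, H = 3.808e+08 Pa, K = 7.204e-03.
Wearable volume V_lim = h_lim·A = 2.681e-05 · 3.233e-04 = 8.668e-09 m³.
Thus life L = V_lim·H/(K·W) = 8.668e-09 · 3.808e+08 / (7.204e-03 · 316.6) = 1.447 m.

value=1.447 m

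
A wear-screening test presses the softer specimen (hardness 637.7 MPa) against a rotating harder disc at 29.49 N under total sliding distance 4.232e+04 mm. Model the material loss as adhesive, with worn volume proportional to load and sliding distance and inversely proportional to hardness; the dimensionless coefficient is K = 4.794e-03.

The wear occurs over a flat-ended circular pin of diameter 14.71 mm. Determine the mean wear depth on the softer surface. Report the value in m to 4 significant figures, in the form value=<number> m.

Intermediate values appear rounded; every step carries exact precision — a single final rounding, at 4 significant figures.
Convert: Distance covered L = 4.232e+04 mm = 42.32 m.
Convert: Hardness H = 637.7 MPa = 6.377e+08 Pa.
Convert: Pin diameter d = 14.71 mm = 0.01471 m. Contact area A = π·d²/4 = π·(0.01471 m)²/4 = 1.699e-04 m².
In SI base units: W = 29.49 N, H = 6.377e+08 Pa, K = 4.794e-03.
The Archard volume V = K·W·L/H = 4.794e-03 · 29.49 · 42.32 / 6.377e+08 = 9.382e-09 m³.
Wear depth h = V/A = 9.382e-09 / 1.699e-04 = 5.521e-05 m.

value=5.521e-05 m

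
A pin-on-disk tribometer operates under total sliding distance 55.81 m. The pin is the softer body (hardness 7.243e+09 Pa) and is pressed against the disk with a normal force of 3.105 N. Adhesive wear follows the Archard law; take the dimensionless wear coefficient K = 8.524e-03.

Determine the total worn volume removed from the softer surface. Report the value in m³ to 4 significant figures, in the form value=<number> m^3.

Every step holds exact precision; the intermediates appear rounded, and one last rounding: four significant figures.
As SI base values: W = 3.105 N, H = 7.243e+09 Pa, K = 8.524e-03.
Apply Archard: V = K·W·L/H = 8.524e-03 · 3.105 · 55.81 / 7.243e+09 = 2.039e-10 m³.

value=2.039e-10 m^3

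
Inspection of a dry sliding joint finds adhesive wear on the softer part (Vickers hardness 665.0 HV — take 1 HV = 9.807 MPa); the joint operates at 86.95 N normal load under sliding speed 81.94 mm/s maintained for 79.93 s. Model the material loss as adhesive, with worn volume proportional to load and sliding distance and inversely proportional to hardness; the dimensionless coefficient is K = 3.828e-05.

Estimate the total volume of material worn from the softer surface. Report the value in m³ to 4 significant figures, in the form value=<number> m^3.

Each operation keeps exact precision; quoted intermediates are rounded; rounded once at the end: 4 significant digits.
Sliding speed v = 81.94 mm/s = 0.08194 m/s. Sliding distance L = v·t = 0.08194 m/s × 79.93 s = 6.549 m.
Hardness H = 665.0 HV × 9.807 MPa/HV = 6522 MPa = 6.522e+09 Pa.
SI base units throughout: W = 86.95 N, H = 6.522e+09 Pa, K = 3.828e-05.
Wear volume V = K·W·L/H = 3.828e-05 · 86.95 · 6.549 / 6.522e+09 = 3.343e-12 m³.

value=3.343e-12 m^3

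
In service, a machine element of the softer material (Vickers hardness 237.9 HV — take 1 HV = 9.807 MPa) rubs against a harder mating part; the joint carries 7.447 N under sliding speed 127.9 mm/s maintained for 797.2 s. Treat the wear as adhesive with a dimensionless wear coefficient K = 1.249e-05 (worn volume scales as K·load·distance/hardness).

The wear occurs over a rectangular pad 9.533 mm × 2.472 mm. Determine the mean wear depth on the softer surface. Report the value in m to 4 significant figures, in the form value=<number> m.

value=1.725e-07 m

Quoted intermediates are rounded — every step runs at full float precision — rounded just once: four significant figures.
Sliding speed v = 127.9 mm/s = 0.1279 m/s. The distance L = v·t = 0.1279 m/s × 797.2 s = 102.0 m.
Hardness H = 237.9 HV × 9.807 MPa/HV = 2333 MPa = 2.333e+09 Pa.
Pad sides 9.533 mm × 2.472 mm = 0.009533 m × 0.002472 m. Contact area A = 0.009533 m × 0.002472 m = 2.357e-05 m².
As SI base values: W = 7.447 N, H = 2.333e+09 Pa, K = 1.249e-05.
Worn volume V = K·W·L/H = 1.249e-05 · 7.447 · 102.0 / 2.333e+09 = 4.065e-12 m³.
Depth of wear h = V/A = 4.065e-12 / 2.357e-05 = 1.725e-07 m.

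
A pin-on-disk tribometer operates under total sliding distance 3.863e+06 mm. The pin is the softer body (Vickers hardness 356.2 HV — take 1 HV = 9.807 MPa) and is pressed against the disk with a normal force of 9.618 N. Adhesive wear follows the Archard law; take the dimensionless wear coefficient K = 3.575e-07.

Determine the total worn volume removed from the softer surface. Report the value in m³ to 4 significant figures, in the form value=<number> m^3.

value=3.802e-12 m^3

Intermediate values are shown rounded. The computation carries full precision; one final rounding to 4 significant digits.
Path length L = 3.863e+06 mm = 3863 m.
Hardness H = 356.2 HV × 9.807 MPa/HV = 3493 MPa = 3.493e+09 Pa.
Expressed in SI base units: W = 9.618 N, H = 3.493e+09 Pa, K = 3.575e-07.
The Archard volume V = K·W·L/H = 3.575e-07 · 9.618 · 3863 / 3.493e+09 = 3.802e-12 m³.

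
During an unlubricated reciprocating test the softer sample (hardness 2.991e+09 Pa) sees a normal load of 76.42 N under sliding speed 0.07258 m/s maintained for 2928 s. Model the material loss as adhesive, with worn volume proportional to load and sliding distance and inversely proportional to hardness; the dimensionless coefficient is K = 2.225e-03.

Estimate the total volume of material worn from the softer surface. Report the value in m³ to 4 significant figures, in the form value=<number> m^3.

value=1.208e-08 m^3

The intermediates appear rounded; each operation runs at full precision; a single final rounding: 4 significant figures.
Convert: Distance covered L = v·t = 0.07258 m/s × 2928 s = 212.5 m.
In SI base units: W = 76.42 N, H = 2.991e+09 Pa, K = 2.225e-03.
Archard relation: V = K·W·L/H = 2.225e-03 · 76.42 · 212.5 / 2.991e+09 = 1.208e-08 m³.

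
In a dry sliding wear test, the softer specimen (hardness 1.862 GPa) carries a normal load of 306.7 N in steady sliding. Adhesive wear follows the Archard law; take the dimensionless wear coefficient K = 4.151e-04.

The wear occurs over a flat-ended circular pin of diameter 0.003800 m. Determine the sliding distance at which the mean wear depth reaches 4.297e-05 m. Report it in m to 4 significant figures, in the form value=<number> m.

value=7.127 m

The algebra holds full float precision; quoted intermediates are rounded, and a lone final rounding: four significant figures.
Convert: Hardness H = 1.862 GPa = 1.862e+09 Pa.
Convert: Contact area A = π·d²/4 = π·(0.003800 m)²/4 = 1.134e-05 m².
SI base units throughout: W = 306.7 N, H = 1.862e+09 Pa, K = 4.151e-04.
Limit volume V_lim = h_lim·A = 4.297e-05 · 1.134e-05 = 4.873e-10 m³.
Thus life L = V_lim·H/(K·W) = 4.873e-10 · 1.862e+09 / (4.151e-04 · 306.7) = 7.127 m.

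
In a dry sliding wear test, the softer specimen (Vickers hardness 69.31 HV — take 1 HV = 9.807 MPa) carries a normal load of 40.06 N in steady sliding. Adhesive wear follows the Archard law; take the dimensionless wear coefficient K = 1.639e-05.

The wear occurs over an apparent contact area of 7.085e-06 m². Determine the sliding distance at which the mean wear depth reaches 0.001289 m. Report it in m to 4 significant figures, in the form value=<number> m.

value=9454 m

The computation keeps full precision, and intermediates are displayed rounded; one last rounding to 4 significant figures.
Convert: Hardness H = 69.31 HV × 9.807 MPa/HV = 679.7 MPa = 6.797e+08 Pa.
As SI base values: W = 40.06 N, H = 6.797e+08 Pa, K = 1.639e-05.
Limit volume V_lim = h_lim·A = 0.001289 · 7.085e-06 = 9.133e-09 m³.
Sliding life L = V_lim·H/(K·W) = 9.133e-09 · 6.797e+08 / (1.639e-05 · 40.06) = 9454 m.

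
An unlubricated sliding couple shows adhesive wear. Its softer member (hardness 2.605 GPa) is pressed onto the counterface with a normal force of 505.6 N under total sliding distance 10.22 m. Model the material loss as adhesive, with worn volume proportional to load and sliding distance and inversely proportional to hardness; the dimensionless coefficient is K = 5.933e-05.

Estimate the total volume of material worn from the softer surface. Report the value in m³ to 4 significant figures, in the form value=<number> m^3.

All arithmetic keeps full precision; intermediates are printed rounded — one last rounding: four significant digits.
Convert: Hardness H = 2.605 GPa = 2.605e+09 Pa.
As SI base values: W = 505.6 N, H = 2.605e+09 Pa, K = 5.933e-05.
Archard relation: V = K·W·L/H = 5.933e-05 · 505.6 · 10.22 / 2.605e+09 = 1.177e-10 m³.

value=1.177e-10 m^3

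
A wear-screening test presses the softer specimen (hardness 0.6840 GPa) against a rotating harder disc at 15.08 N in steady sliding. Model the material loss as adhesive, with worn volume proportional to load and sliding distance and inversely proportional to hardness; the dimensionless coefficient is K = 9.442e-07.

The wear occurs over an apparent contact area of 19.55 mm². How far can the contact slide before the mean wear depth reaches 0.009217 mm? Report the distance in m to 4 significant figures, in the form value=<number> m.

All working math keeps full float precision — intermediates are shown rounded; a single final rounding, at four significant digits.
Convert: Hardness H = 0.6840 GPa = 6.840e+08 Pa.
Convert: Contact area A = 19.55 mm² = 1.955e-05 m².
Convert: Depth limit h_lim = 0.009217 mm = 9.217e-06 m.
Expressed in SI base units: W = 15.08 N, H = 6.840e+08 Pa, K = 9.442e-07.
Permissible volume V_lim = h_lim·A = 9.217e-06 · 1.955e-05 = 1.802e-10 m³.
Thus life L = V_lim·H/(K·W) = 1.802e-10 · 6.840e+08 / (9.442e-07 · 15.08) = 8656 m.

value=8656 m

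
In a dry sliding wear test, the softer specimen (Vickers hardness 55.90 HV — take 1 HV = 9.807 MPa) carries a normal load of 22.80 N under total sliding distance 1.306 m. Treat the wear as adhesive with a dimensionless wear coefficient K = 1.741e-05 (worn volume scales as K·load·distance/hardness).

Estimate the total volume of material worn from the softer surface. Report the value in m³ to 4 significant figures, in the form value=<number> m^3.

value=9.456e-13 m^3

Every step maintains full precision. Shown intermediates are rounded, and rounded once at the end, at four significant figures.
Convert: Hardness H = 55.90 HV × 9.807 MPa/HV = 548.2 MPa = 5.482e+08 Pa.
As SI base values: W = 22.80 N, H = 5.482e+08 Pa, K = 1.741e-05.
The Archard volume V = K·W·L/H = 1.741e-05 · 22.80 · 1.306 / 5.482e+08 = 9.456e-13 m³.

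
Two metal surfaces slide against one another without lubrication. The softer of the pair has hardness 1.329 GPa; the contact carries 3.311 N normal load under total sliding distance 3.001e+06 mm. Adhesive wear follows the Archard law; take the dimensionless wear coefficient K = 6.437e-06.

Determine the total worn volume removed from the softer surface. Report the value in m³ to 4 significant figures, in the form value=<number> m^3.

value=4.813e-11 m^3

The computation carries exact precision. The intermediates appear rounded. Rounded once at the end, at four significant figures.
Distance L = 3.001e+06 mm = 3001 m.
Hardness H = 1.329 GPa = 1.329e+09 Pa.
SI base units throughout: W = 3.311 N, H = 1.329e+09 Pa, K = 6.437e-06.
By Archard's law, V = K·W·L/H = 6.437e-06 · 3.311 · 3001 / 1.329e+09 = 4.813e-11 m³.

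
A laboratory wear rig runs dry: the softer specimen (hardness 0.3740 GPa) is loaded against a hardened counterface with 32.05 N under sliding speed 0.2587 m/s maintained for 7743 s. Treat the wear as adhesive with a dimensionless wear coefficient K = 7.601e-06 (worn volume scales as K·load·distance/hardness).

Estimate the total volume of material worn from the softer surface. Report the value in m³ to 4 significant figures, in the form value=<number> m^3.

value=1.305e-09 m^3

Every step keeps full float precision; intermediate values are printed rounded, and one final rounding, at 4 significant digits.
Convert: Distance covered L = v·t = 0.2587 m/s × 7743 s = 2003 m.
Convert: Hardness H = 0.3740 GPa = 3.740e+08 Pa.
SI base units throughout: W = 32.05 N, H = 3.740e+08 Pa, K = 7.601e-06.
Worn volume V = K·W·L/H = 7.601e-06 · 32.05 · 2003 / 3.740e+08 = 1.305e-09 m³.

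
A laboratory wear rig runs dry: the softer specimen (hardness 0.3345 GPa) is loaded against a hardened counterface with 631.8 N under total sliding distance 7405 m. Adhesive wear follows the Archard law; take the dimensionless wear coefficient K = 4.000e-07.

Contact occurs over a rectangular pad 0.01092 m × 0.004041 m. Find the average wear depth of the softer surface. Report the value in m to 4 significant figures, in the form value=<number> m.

All working math holds full precision — intermediate values are displayed rounded. Rounded once at the end, at 4 significant digits.
Hardness H = 0.3345 GPa = 3.345e+08 Pa.
Contact area A = 0.01092 m × 0.004041 m = 4.413e-05 m².
Restated in SI base units: W = 631.8 N, H = 3.345e+08 Pa, K = 4.000e-07.
Apply Archard: V = K·W·L/H = 4.000e-07 · 631.8 · 7405 / 3.345e+08 = 5.595e-09 m³.
Average depth h = V/A = 5.595e-09 / 4.413e-05 = 1.268e-04 m.

value=1.268e-04 m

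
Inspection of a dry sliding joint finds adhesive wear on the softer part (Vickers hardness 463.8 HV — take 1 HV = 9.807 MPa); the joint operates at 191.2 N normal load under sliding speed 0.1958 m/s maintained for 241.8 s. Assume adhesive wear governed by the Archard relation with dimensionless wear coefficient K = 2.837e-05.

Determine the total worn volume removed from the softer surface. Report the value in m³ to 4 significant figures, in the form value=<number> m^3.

value=5.646e-11 m^3

Quoted intermediates are rounded. All arithmetic holds full float precision — a single final rounding: 4 significant figures.
Convert: Sliding distance L = v·t = 0.1958 m/s × 241.8 s = 47.34 m.
Convert: Hardness H = 463.8 HV × 9.807 MPa/HV = 4548 MPa = 4.548e+09 Pa.
Collected in SI base units: W = 191.2 N, H = 4.548e+09 Pa, K = 2.837e-05.
By Archard's law, V = K·W·L/H = 2.837e-05 · 191.2 · 47.34 / 4.548e+09 = 5.646e-11 m³.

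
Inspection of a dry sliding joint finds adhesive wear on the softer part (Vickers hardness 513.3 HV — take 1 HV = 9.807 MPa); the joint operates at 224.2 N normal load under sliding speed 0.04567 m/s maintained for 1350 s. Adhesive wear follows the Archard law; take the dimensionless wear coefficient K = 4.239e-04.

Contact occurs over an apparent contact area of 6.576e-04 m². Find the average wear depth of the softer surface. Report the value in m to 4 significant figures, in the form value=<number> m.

All working math carries exact precision — the intermediates are displayed rounded. Rounded just once, at four significant digits.
Convert: Distance L = v·t = 0.04567 m/s × 1350 s = 61.65 m.
Convert: Hardness H = 513.3 HV × 9.807 MPa/HV = 5034 MPa = 5.034e+09 Pa.
Restated in SI base units: W = 224.2 N, H = 5.034e+09 Pa, K = 4.239e-04.
Volume removed: V = K·W·L/H = 4.239e-04 · 224.2 · 61.65 / 5.034e+09 = 1.164e-09 m³.
Mean wear depth h = V/A = 1.164e-09 / 6.576e-04 = 1.770e-06 m.

value=1.770e-06 m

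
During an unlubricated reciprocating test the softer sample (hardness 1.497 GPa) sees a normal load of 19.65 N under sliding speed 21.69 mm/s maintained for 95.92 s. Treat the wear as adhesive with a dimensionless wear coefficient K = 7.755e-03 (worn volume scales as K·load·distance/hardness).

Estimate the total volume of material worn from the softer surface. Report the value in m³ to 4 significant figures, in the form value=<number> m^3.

value=2.118e-10 m^3

The computation carries full float precision — the intermediates are displayed rounded; one last rounding to 4 significant figures.
Sliding speed v = 21.69 mm/s = 0.02169 m/s. The distance L = v·t = 0.02169 m/s × 95.92 s = 2.081 m.
Hardness H = 1.497 GPa = 1.497e+09 Pa.
In SI base units, W = 19.65 N, H = 1.497e+09 Pa, K = 7.755e-03.
Archard volume V = K·W·L/H = 7.755e-03 · 19.65 · 2.081 / 1.497e+09 = 2.118e-10 m³.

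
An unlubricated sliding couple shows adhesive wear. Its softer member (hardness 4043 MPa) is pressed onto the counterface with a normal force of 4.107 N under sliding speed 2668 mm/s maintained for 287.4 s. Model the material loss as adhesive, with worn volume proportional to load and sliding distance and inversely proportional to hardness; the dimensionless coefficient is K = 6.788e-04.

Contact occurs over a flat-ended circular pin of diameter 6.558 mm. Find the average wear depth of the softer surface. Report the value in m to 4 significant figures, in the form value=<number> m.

All arithmetic maintains exact precision; quoted intermediates are rounded, and a lone final rounding, at four significant digits.
Convert: Sliding speed v = 2668 mm/s = 2.668 m/s. Distance covered L = v·t = 2.668 m/s × 287.4 s = 766.8 m.
Convert: Hardness H = 4043 MPa = 4.043e+09 Pa.
Convert: Pin diameter d = 6.558 mm = 0.006558 m. Contact area A = π·d²/4 = π·(0.006558 m)²/4 = 3.378e-05 m².
SI base units throughout: W = 4.107 N, H = 4.043e+09 Pa, K = 6.788e-04.
Worn volume V = K·W·L/H = 6.788e-04 · 4.107 · 766.8 / 4.043e+09 = 5.287e-10 m³.
Average depth h = V/A = 5.287e-10 / 3.378e-05 = 1.565e-05 m.

value=1.565e-05 m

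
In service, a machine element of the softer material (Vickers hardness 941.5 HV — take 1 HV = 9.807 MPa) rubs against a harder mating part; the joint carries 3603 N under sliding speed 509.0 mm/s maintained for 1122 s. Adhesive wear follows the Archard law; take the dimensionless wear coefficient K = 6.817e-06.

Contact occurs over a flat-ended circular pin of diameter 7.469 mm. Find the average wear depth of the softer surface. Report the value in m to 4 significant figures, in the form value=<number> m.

The algebra holds full precision; displayed values are rounded; a single final rounding to four significant digits.
Convert: Sliding speed v = 509.0 mm/s = 0.5090 m/s. Sliding distance L = v·t = 0.5090 m/s × 1122 s = 571.1 m.
Convert: Hardness H = 941.5 HV × 9.807 MPa/HV = 9233 MPa = 9.233e+09 Pa.
Convert: Pin diameter d = 7.469 mm = 0.007469 m. Contact area A = π·d²/4 = π·(0.007469 m)²/4 = 4.381e-05 m².
In SI base units: W = 3603 N, H = 9.233e+09 Pa, K = 6.817e-06.
Archard relation: V = K·W·L/H = 6.817e-06 · 3603 · 571.1 / 9.233e+09 = 1.519e-09 m³.
Mean depth h = V/A = 1.519e-09 / 4.381e-05 = 3.467e-05 m.

value=3.467e-05 m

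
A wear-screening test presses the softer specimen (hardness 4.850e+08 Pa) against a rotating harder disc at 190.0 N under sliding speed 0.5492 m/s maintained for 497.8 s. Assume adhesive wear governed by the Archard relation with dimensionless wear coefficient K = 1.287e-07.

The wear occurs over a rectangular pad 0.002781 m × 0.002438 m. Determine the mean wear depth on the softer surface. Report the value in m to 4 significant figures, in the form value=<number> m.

value=2.033e-06 m

The intermediates are printed rounded, and the computation carries full precision; one final rounding, at 4 significant digits.
Convert: Distance covered L = v·t = 0.5492 m/s × 497.8 s = 273.4 m.
Convert: Contact area A = 0.002781 m × 0.002438 m = 6.780e-06 m².
SI base units throughout: W = 190.0 N, H = 4.850e+08 Pa, K = 1.287e-07.
Apply Archard: V = K·W·L/H = 1.287e-07 · 190.0 · 273.4 / 4.850e+08 = 1.378e-11 m³.
Mean depth h = V/A = 1.378e-11 / 6.780e-06 = 2.033e-06 m.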